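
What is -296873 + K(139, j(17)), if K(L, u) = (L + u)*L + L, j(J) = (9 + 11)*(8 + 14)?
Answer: -216253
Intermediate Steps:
j(J) = 440 (j(J) = 20*22 = 440)
K(L, u) = L + L*(L + u) (K(L, u) = L*(L + u) + L = L + L*(L + u))
-296873 + K(139, j(17)) = -296873 + 139*(1 + 139 + 440) = -296873 + 139*580 = -296873 + 80620 = -216253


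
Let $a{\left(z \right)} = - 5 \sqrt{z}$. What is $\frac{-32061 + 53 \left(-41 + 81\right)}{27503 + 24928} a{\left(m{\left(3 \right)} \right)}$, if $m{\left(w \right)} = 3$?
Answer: $\frac{149705 \sqrt{3}}{52431} \approx 4.9455$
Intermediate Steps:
$\frac{-32061 + 53 \left(-41 + 81\right)}{27503 + 24928} a{\left(m{\left(3 \right)} \right)} = \frac{-32061 + 53 \left(-41 + 81\right)}{27503 + 24928} \left(- 5 \sqrt{3}\right) = \frac{-32061 + 53 \cdot 40}{52431} \left(- 5 \sqrt{3}\right) = \left(-32061 + 2120\right) \frac{1}{52431} \left(- 5 \sqrt{3}\right) = \left(-29941\right) \frac{1}{52431} \left(- 5 \sqrt{3}\right) = - \frac{29941 \left(- 5 \sqrt{3}\right)}{52431} = \frac{149705 \sqrt{3}}{52431}$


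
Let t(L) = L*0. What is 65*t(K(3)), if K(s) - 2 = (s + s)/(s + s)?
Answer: 0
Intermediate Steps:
K(s) = 3 (K(s) = 2 + (s + s)/(s + s) = 2 + (2*s)/((2*s)) = 2 + (2*s)*(1/(2*s)) = 2 + 1 = 3)
t(L) = 0
65*t(K(3)) = 65*0 = 0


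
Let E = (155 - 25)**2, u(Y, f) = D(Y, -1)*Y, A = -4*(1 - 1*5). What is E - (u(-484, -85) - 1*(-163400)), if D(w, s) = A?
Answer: -138756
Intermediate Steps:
A = 16 (A = -4*(1 - 5) = -4*(-4) = 16)
D(w, s) = 16
u(Y, f) = 16*Y
E = 16900 (E = 130**2 = 16900)
E - (u(-484, -85) - 1*(-163400)) = 16900 - (16*(-484) - 1*(-163400)) = 16900 - (-7744 + 163400) = 16900 - 1*155656 = 16900 - 155656 = -138756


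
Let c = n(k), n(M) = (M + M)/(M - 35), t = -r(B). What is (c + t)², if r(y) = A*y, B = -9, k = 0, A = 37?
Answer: 110889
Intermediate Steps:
r(y) = 37*y
t = 333 (t = -37*(-9) = -1*(-333) = 333)
n(M) = 2*M/(-35 + M) (n(M) = (2*M)/(-35 + M) = 2*M/(-35 + M))
c = 0 (c = 2*0/(-35 + 0) = 2*0/(-35) = 2*0*(-1/35) = 0)
(c + t)² = (0 + 333)² = 333² = 110889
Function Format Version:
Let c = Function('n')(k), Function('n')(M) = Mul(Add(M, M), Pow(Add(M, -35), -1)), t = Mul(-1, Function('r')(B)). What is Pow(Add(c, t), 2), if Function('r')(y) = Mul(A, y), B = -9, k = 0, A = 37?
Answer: 110889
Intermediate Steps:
Function('r')(y) = Mul(37, y)
t = 333 (t = Mul(-1, Mul(37, -9)) = Mul(-1, -333) = 333)
Function('n')(M) = Mul(2, M, Pow(Add(-35, M), -1)) (Function('n')(M) = Mul(Mul(2, M), Pow(Add(-35, M), -1)) = Mul(2, M, Pow(Add(-35, M), -1)))
c = 0 (c = Mul(2, 0, Pow(Add(-35, 0), -1)) = Mul(2, 0, Pow(-35, -1)) = Mul(2, 0, Rational(-1, 35)) = 0)
Pow(Add(c, t), 2) = Pow(Add(0, 333), 2) = Pow(333, 2) = 110889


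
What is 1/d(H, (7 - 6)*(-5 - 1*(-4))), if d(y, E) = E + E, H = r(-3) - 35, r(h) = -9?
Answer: -½ ≈ -0.50000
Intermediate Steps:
H = -44 (H = -9 - 35 = -44)
d(y, E) = 2*E
1/d(H, (7 - 6)*(-5 - 1*(-4))) = 1/(2*((7 - 6)*(-5 - 1*(-4)))) = 1/(2*(1*(-5 + 4))) = 1/(2*(1*(-1))) = 1/(2*(-1)) = 1/(-2) = -½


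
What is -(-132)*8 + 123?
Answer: 1179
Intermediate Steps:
-(-132)*8 + 123 = -132*(-8) + 123 = 1056 + 123 = 1179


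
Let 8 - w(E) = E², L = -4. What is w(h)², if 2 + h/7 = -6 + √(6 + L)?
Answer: 11636388 - 5058368*√2 ≈ 4.4828e+6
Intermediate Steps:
h = -56 + 7*√2 (h = -14 + 7*(-6 + √(6 - 4)) = -14 + 7*(-6 + √2) = -14 + (-42 + 7*√2) = -56 + 7*√2 ≈ -46.101)
w(E) = 8 - E²
w(h)² = (8 - (-56 + 7*√2)²)²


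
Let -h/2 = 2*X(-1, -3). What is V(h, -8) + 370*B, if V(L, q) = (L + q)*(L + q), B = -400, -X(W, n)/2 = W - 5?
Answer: -144864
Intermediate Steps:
X(W, n) = 10 - 2*W (X(W, n) = -2*(W - 5) = -2*(-5 + W) = 10 - 2*W)
h = -48 (h = -4*(10 - 2*(-1)) = -4*(10 + 2) = -4*12 = -2*24 = -48)
V(L, q) = (L + q)²
V(h, -8) + 370*B = (-48 - 8)² + 370*(-400) = (-56)² - 148000 = 3136 - 148000 = -144864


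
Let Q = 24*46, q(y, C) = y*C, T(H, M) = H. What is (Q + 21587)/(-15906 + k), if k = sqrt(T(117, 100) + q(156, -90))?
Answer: -120307682/84338253 - 22691*I*sqrt(1547)/84338253 ≈ -1.4265 - 0.010582*I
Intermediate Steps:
q(y, C) = C*y
k = 3*I*sqrt(1547) (k = sqrt(117 - 90*156) = sqrt(117 - 14040) = sqrt(-13923) = 3*I*sqrt(1547) ≈ 118.0*I)
Q = 1104
(Q + 21587)/(-15906 + k) = (1104 + 21587)/(-15906 + 3*I*sqrt(1547)) = 22691/(-15906 + 3*I*sqrt(1547))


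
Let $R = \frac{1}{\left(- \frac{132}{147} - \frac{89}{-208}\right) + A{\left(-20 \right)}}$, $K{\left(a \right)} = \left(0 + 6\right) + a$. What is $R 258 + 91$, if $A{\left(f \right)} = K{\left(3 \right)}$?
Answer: $\frac{3513601}{28979} \approx 121.25$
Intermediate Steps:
$K{\left(a \right)} = 6 + a$
$A{\left(f \right)} = 9$ ($A{\left(f \right)} = 6 + 3 = 9$)
$R = \frac{10192}{86937}$ ($R = \frac{1}{\left(- \frac{132}{147} - \frac{89}{-208}\right) + 9} = \frac{1}{\left(\left(-132\right) \frac{1}{147} - - \frac{89}{208}\right) + 9} = \frac{1}{\left(- \frac{44}{49} + \frac{89}{208}\right) + 9} = \frac{1}{- \frac{4791}{10192} + 9} = \frac{1}{\frac{86937}{10192}} = \frac{10192}{86937} \approx 0.11723$)
$R 258 + 91 = \frac{10192}{86937} \cdot 258 + 91 = \frac{876512}{28979} + 91 = \frac{3513601}{28979}$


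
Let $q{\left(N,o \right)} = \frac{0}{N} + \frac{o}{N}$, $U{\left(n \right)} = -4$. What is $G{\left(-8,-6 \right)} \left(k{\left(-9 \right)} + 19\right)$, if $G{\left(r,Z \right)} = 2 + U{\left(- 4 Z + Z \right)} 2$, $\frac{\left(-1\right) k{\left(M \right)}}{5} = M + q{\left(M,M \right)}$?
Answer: $-354$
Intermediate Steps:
$q{\left(N,o \right)} = \frac{o}{N}$ ($q{\left(N,o \right)} = 0 + \frac{o}{N} = \frac{o}{N}$)
$k{\left(M \right)} = -5 - 5 M$ ($k{\left(M \right)} = - 5 \left(M + \frac{M}{M}\right) = - 5 \left(M + 1\right) = - 5 \left(1 + M\right) = -5 - 5 M$)
$G{\left(r,Z \right)} = -6$ ($G{\left(r,Z \right)} = 2 - 8 = -6$)
$G{\left(-8,-6 \right)} \left(k{\left(-9 \right)} + 19\right) = - 6 \left(\left(-5 - -45\right) + 19\right) = - 6 \left(\left(-5 + 45\right) + 19\right) = - 6 \left(40 + 19\right) = \left(-6\right) 59 = -354$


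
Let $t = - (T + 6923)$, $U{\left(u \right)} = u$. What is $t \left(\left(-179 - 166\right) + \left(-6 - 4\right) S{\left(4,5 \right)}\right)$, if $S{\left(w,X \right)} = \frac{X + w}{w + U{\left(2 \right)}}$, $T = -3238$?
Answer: $1326600$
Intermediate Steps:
$S{\left(w,X \right)} = \frac{X + w}{2 + w}$ ($S{\left(w,X \right)} = \frac{X + w}{w + 2} = \frac{X + w}{2 + w}$)
$t = -3685$ ($t = - (-3238 + 6923) = \left(-1\right) 3685 = -3685$)
$t \left(\left(-179 - 166\right) + \left(-6 - 4\right) S{\left(4,5 \right)}\right) = - 3685 \left(\left(-179 - 166\right) + \left(-6 - 4\right) \frac{5 + 4}{2 + 4}\right) = - 3685 \left(-345 - 10 \cdot \frac{1}{6} \cdot 9\right) = - 3685 \left(-345 - 15\right) = \left(-3685\right) \left(-360\right) = 1326600$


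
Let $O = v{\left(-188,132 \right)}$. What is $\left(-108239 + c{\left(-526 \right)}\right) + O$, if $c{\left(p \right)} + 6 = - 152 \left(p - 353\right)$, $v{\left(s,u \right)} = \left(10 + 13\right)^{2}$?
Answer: $25892$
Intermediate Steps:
$v{\left(s,u \right)} = 529$ ($v{\left(s,u \right)} = 23^{2} = 529$)
$c{\left(p \right)} = 53650 - 152 p$ ($c{\left(p \right)} = -6 - 152 \left(p - 353\right) = -6 - 152 \left(-353 + p\right) = -6 - \left(-53656 + 152 p\right) = 53650 - 152 p$)
$O = 529$
$\left(-108239 + c{\left(-526 \right)}\right) + O = \left(-108239 + \left(53650 - -79952\right)\right) + 529 = \left(-108239 + \left(53650 + 79952\right)\right) + 529 = \left(-108239 + 133602\right) + 529 = 25363 + 529 = 25892$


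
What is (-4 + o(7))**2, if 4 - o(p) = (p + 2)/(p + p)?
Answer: 81/196 ≈ 0.41327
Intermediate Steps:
o(p) = 4 - (2 + p)/(2*p) (o(p) = 4 - (p + 2)/(p + p) = 4 - (2 + p)/(2*p))
(-4 + o(7))**2 = (-4 + (7/2 - 1/7))**2 = (-4 + 47/14)**2 = (-9/14)**2 = 81/196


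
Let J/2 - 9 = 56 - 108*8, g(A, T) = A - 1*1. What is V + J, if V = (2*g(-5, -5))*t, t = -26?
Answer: -1286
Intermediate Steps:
g(A, T) = -1 + A (g(A, T) = A - 1 = -1 + A)
J = -1598 (J = 18 + 2*(56 - 108*8) = 18 + 2*(56 - 864) = 18 + 2*(-808) = 18 - 1616 = -1598)
V = 312 (V = (2*(-1 - 5))*(-26) = (2*(-6))*(-26) = -12*(-26) = 312)
V + J = 312 - 1598 = -1286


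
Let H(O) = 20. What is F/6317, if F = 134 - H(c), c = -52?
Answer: 114/6317 ≈ 0.018047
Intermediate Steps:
F = 114 (F = 134 - 1*20 = 134 - 20 = 114)
F/6317 = 114/6317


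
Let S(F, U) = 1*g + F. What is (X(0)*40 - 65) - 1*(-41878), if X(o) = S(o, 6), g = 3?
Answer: 41933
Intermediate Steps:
S(F, U) = 3 + F (S(F, U) = 1*3 + F = 3 + F)
X(o) = 3 + o
(X(0)*40 - 65) - 1*(-41878) = ((3 + 0)*40 - 65) - 1*(-41878) = (3*40 - 65) + 41878 = (120 - 65) + 41878 = 55 + 41878 = 41933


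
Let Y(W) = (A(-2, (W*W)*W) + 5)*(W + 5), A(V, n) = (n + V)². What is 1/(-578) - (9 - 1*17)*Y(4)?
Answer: 160179983/578 ≈ 2.7713e+5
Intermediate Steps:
A(V, n) = (V + n)²
Y(W) = (5 + W)*(5 + (-2 + W³)²) (Y(W) = ((-2 + (W*W)*W)² + 5)*(W + 5) = ((-2 + W²*W)² + 5)*(5 + W) = ((-2 + W³)² + 5)*(5 + W) = (5 + (-2 + W³)²)*(5 + W) = (5 + W)*(5 + (-2 + W³)²))
1/(-578) - (9 - 1*17)*Y(4) = 1/(-578) - (9 - 1*17)*(25 + 5*4 + 5*(-2 + 4³)² + 4*(-2 + 4³)²) = -1/578 - (9 - 17)*(25 + 20 + 5*(-2 + 64)² + 4*(-2 + 64)²) = -1/578 - (-8)*(25 + 20 + 5*62² + 4*62²) = -1/578 - (-8)*(25 + 20 + 5*3844 + 4*3844) = -1/578 - (-8)*(25 + 20 + 19220 + 15376) = -1/578 - (-8)*34641 = -1/578 - 1*(-277128) = -1/578 + 277128 = 160179983/578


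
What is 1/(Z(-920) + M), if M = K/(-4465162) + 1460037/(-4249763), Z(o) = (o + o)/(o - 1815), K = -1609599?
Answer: 10379806500363482/7158772496022529 ≈ 1.4499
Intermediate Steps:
Z(o) = 2*o/(-1815 + o) (Z(o) = (2*o)/(-1815 + o) = 2*o/(-1815 + o))
M = 321112544043/18975880256606 (M = -1609599/(-4465162) + 1460037/(-4249763) = -1609599*(-1/4465162) + 1460037*(-1/4249763) = 1609599/4465162 - 1460037/4249763 = 321112544043/18975880256606 ≈ 0.016922)
1/(Z(-920) + M) = 1/(2*(-920)/(-1815 - 920) + 321112544043/18975880256606) = 1/(2*(-920)/(-2735) + 321112544043/18975880256606) = 1/(2*(-920)*(-1/2735) + 321112544043/18975880256606) = 1/(368/547 + 321112544043/18975880256606) = 1/(7158772496022529/10379806500363482) = 10379806500363482/7158772496022529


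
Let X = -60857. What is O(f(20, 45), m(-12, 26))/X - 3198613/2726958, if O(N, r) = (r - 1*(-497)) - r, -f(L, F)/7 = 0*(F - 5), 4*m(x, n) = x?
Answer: -196013289467/165954483006 ≈ -1.1811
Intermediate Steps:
m(x, n) = x/4
f(L, F) = 0 (f(L, F) = -0*(F - 5) = -0*(-5 + F) = -7*0 = 0)
O(N, r) = 497 (O(N, r) = (r + 497) - r = (497 + r) - r = 497)
O(f(20, 45), m(-12, 26))/X - 3198613/2726958 = 497/(-60857) - 3198613/2726958 = 497*(-1/60857) - 3198613*1/2726958 = -497/60857 - 3198613/2726958 = -196013289467/165954483006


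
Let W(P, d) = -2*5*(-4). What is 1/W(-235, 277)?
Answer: 1/40 ≈ 0.025000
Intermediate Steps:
W(P, d) = 40 (W(P, d) = -10*(-4) = 40)
1/W(-235, 277) = 1/40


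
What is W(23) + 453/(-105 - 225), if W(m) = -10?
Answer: -1251/110 ≈ -11.373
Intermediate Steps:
W(23) + 453/(-105 - 225) = -10 + 453/(-105 - 225) = -10 + 453/(-330) = -10 - 1/330*453 = -10 - 151/110 = -1251/110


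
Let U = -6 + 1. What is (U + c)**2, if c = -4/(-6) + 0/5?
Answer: 169/9 ≈ 18.778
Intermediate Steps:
c = 2/3 (c = -4*(-1/6) + 0*(1/5) = 2/3 + 0 = 2/3 ≈ 0.66667)
U = -5
(U + c)**2 = (-5 + 2/3)**2 = (-13/3)**2 = 169/9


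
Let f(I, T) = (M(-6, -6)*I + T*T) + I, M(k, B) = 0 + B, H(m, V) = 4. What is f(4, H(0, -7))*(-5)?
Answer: 20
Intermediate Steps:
M(k, B) = B
f(I, T) = T² - 5*I (f(I, T) = (-6*I + T*T) + I = (-6*I + T²) + I = (T² - 6*I) + I = T² - 5*I)
f(4, H(0, -7))*(-5) = (4² - 5*4)*(-5) = (16 - 20)*(-5) = -4*(-5) = 20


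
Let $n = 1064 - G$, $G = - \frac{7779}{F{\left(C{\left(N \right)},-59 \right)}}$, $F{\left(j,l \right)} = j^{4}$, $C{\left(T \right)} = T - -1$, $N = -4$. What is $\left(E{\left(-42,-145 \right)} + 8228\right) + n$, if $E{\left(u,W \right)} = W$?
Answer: $\frac{249562}{27} \approx 9243.0$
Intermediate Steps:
$C{\left(T \right)} = 1 + T$ ($C{\left(T \right)} = T + 1 = 1 + T$)
$G = - \frac{2593}{27}$ ($G = - \frac{7779}{\left(1 - 4\right)^{4}} = - \frac{7779}{\left(-3\right)^{4}} = - \frac{7779}{81} = \left(-7779\right) \frac{1}{81} = - \frac{2593}{27} \approx -96.037$)
$n = \frac{31321}{27}$ ($n = 1064 - - \frac{2593}{27} = 1064 + \frac{2593}{27} = \frac{31321}{27} \approx 1160.0$)
$\left(E{\left(-42,-145 \right)} + 8228\right) + n = \left(-145 + 8228\right) + \frac{31321}{27} = 8083 + \frac{31321}{27} = \frac{249562}{27}$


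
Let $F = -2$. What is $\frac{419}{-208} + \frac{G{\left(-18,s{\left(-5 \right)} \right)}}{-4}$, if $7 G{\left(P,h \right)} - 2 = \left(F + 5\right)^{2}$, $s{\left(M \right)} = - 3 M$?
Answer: $- \frac{3505}{1456} \approx -2.4073$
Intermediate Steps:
$G{\left(P,h \right)} = \frac{11}{7}$ ($G{\left(P,h \right)} = \frac{2}{7} + \frac{\left(-2 + 5\right)^{2}}{7} = \frac{2}{7} + \frac{3^{2}}{7} = \frac{2}{7} + \frac{1}{7} \cdot 9 = \frac{2}{7} + \frac{9}{7} = \frac{11}{7}$)
$\frac{419}{-208} + \frac{G{\left(-18,s{\left(-5 \right)} \right)}}{-4} = \frac{419}{-208} + \frac{11}{7 \left(-4\right)} = 419 \left(- \frac{1}{208}\right) + \frac{11}{7} \left(- \frac{1}{4}\right) = - \frac{419}{208} - \frac{11}{28} = - \frac{3505}{1456}$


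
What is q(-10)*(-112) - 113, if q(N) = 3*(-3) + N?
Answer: 2015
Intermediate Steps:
q(N) = -9 + N
q(-10)*(-112) - 113 = (-9 - 10)*(-112) - 113 = -19*(-112) - 113 = 2128 - 113 = 2015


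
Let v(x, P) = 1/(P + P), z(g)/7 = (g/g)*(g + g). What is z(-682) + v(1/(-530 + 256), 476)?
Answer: -9089695/952 ≈ -9548.0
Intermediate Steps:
z(g) = 14*g (z(g) = 7*((g/g)*(g + g)) = 7*(1*(2*g)) = 7*(2*g) = 14*g)
v(x, P) = 1/(2*P)
z(-682) + v(1/(-530 + 256), 476) = 14*(-682) + (½)/476 = -9548 + (½)*(1/476) = -9548 + 1/952 = -9089695/952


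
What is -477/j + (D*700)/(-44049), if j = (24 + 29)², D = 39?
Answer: -614447/778199 ≈ -0.78958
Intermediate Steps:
j = 2809 (j = 53² = 2809)
-477/j + (D*700)/(-44049) = -477/2809 + (39*700)/(-44049) = -477*1/2809 + 27300*(-1/44049) = -9/53 - 9100/14683 = -614447/778199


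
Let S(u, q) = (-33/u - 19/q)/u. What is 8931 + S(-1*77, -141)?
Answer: 678746513/75999 ≈ 8931.0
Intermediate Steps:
S(u, q) = (-33/u - 19/q)/u
8931 + S(-1*77, -141) = 8931 + (-33/(-1*77)² - 19/(-141*(-1*77))) = 8931 + (-33/(-77)² - 19*(-1/141)/(-77)) = 8931 + (-33*1/5929 - 19*(-1/141)*(-1/77)) = 8931 + (-3/539 - 19/10857) = 8931 - 556/75999 = 678746513/75999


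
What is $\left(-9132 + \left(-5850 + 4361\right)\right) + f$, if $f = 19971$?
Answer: $9350$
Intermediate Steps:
$\left(-9132 + \left(-5850 + 4361\right)\right) + f = \left(-9132 + \left(-5850 + 4361\right)\right) + 19971 = \left(-9132 - 1489\right) + 19971 = -10621 + 19971 = 9350$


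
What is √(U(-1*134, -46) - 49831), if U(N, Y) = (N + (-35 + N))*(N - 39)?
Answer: 2*√647 ≈ 50.872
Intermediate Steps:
U(N, Y) = (-39 + N)*(-35 + 2*N) (U(N, Y) = (-35 + 2*N)*(-39 + N) = (-39 + N)*(-35 + 2*N))
√(U(-1*134, -46) - 49831) = √((1365 - (-113)*134 + 2*(-1*134)²) - 49831) = √((1365 - 113*(-134) + 2*(-134)²) - 49831) = √((1365 + 15142 + 2*17956) - 49831) = √((1365 + 15142 + 35912) - 49831) = √(52419 - 49831) = √2588 = 2*√647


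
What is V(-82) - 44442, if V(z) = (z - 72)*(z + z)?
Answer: -19186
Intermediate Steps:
V(z) = 2*z*(-72 + z) (V(z) = (-72 + z)*(2*z) = 2*z*(-72 + z))
V(-82) - 44442 = 2*(-82)*(-72 - 82) - 44442 = 2*(-82)*(-154) - 44442 = 25256 - 44442 = -19186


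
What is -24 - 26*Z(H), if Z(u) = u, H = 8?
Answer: -232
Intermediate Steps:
-24 - 26*Z(H) = -24 - 26*8 = -24 - 208 = -232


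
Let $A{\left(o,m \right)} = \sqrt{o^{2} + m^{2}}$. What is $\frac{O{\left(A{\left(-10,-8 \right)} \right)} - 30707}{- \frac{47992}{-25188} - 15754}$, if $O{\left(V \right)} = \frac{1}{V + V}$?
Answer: $\frac{193361979}{99190940} - \frac{6297 \sqrt{41}}{16267314160} \approx 1.9494$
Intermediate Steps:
$A{\left(o,m \right)} = \sqrt{m^{2} + o^{2}}$
$O{\left(V \right)} = \frac{1}{2 V}$
$\frac{O{\left(A{\left(-10,-8 \right)} \right)} - 30707}{- \frac{47992}{-25188} - 15754} = \frac{\frac{1}{2 \sqrt{\left(-8\right)^{2} + \left(-10\right)^{2}}} - 30707}{- \frac{47992}{-25188} - 15754} = \frac{\frac{1}{2 \sqrt{64 + 100}} - 30707}{\left(-47992\right) \left(- \frac{1}{25188}\right) - 15754} = \frac{\frac{1}{2 \sqrt{164}} - 30707}{\frac{11998}{6297} - 15754} = \frac{\frac{1}{2 \cdot 2 \sqrt{41}} - 30707}{- \frac{99190940}{6297}} = \left(\frac{\frac{1}{82} \sqrt{41}}{2} - 30707\right) \left(- \frac{6297}{99190940}\right) = \left(\frac{\sqrt{41}}{164} - 30707\right) \left(- \frac{6297}{99190940}\right) = \left(-30707 + \frac{\sqrt{41}}{164}\right) \left(- \frac{6297}{99190940}\right) = \frac{193361979}{99190940} - \frac{6297 \sqrt{41}}{16267314160}$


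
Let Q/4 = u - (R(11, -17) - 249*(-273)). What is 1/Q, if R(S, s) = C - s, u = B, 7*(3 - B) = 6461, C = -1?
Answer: -1/275652 ≈ -3.6278e-6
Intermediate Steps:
B = -920 (B = 3 - ⅐*6461 = 3 - 923 = -920)
u = -920
R(S, s) = -1 - s
Q = -275652 (Q = 4*(-920 - ((-1 - 1*(-17)) - 249*(-273))) = 4*(-920 - ((-1 + 17) + 67977)) = 4*(-920 - (16 + 67977)) = 4*(-920 - 1*67993) = 4*(-920 - 67993) = 4*(-68913) = -275652)
1/Q = 1/(-275652) = -1/275652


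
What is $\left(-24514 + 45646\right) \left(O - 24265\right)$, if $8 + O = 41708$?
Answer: $368436420$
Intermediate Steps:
$O = 41700$ ($O = -8 + 41708 = 41700$)
$\left(-24514 + 45646\right) \left(O - 24265\right) = \left(-24514 + 45646\right) \left(41700 - 24265\right) = 21132 \cdot 17435 = 368436420$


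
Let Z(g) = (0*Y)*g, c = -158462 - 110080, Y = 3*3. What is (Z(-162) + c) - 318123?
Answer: -586665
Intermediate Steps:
Y = 9
c = -268542
Z(g) = 0 (Z(g) = (0*9)*g = 0*g = 0)
(Z(-162) + c) - 318123 = (0 - 268542) - 318123 = -268542 - 318123 = -586665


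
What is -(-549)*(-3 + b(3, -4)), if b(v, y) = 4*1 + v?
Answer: 2196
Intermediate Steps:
b(v, y) = 4 + v
-(-549)*(-3 + b(3, -4)) = -(-549)*(-3 + (4 + 3)) = -(-549)*(-3 + 7) = -(-549)*4 = -183*(-12) = 2196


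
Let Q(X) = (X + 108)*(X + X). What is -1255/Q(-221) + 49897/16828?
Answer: 1235518211/420245644 ≈ 2.9400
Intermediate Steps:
Q(X) = 2*X*(108 + X) (Q(X) = (108 + X)*(2*X) = 2*X*(108 + X))
-1255/Q(-221) + 49897/16828 = -1255*(-1/(442*(108 - 221))) + 49897/16828 = -1255/(2*(-221)*(-113)) + 49897*(1/16828) = -1255/49946 + 49897/16828 = 1235518211/420245644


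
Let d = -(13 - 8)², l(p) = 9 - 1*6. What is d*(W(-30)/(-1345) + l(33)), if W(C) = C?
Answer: -20325/269 ≈ -75.558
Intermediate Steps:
l(p) = 3 (l(p) = 9 - 6 = 3)
d = -25 (d = -1*5² = -1*25 = -25)
d*(W(-30)/(-1345) + l(33)) = -25*(-30/(-1345) + 3) = -25*(-30*(-1/1345) + 3) = -25*(6/269 + 3) = -25*813/269 = -20325/269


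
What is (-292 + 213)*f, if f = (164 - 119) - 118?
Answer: 5767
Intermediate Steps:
f = -73 (f = 45 - 118 = -73)
(-292 + 213)*f = (-292 + 213)*(-73) = -79*(-73) = 5767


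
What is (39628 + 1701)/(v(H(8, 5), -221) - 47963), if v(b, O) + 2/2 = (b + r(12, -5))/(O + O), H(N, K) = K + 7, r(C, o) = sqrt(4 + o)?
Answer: -387271088341800/449444240010001 + 18267418*I/449444240010001 ≈ -0.86167 + 4.0644e-8*I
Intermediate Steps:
H(N, K) = 7 + K
v(b, O) = -1 + (I + b)/(2*O) (v(b, O) = -1 + (b + sqrt(4 - 5))/(O + O) = -1 + (b + sqrt(-1))/((2*O)) = -1 + (b + I)*(1/(2*O)) = -1 + (I + b)*(1/(2*O)) = -1 + (I + b)/(2*O))
(39628 + 1701)/(v(H(8, 5), -221) - 47963) = (39628 + 1701)/((1/2)*(I + (7 + 5) - 2*(-221))/(-221) - 47963) = 41329/((1/2)*(-1/221)*(I + 12 + 442) - 47963) = 41329/((1/2)*(-1/221)*(454 + I) - 47963) = 41329/((-227/221 - I/442) - 47963) = 41329/(-10600050/221 - I/442) = 41329*(195364*(-10600050/221 + I/442)/449444240010001) = 8074198756*(-10600050/221 + I/442)/449444240010001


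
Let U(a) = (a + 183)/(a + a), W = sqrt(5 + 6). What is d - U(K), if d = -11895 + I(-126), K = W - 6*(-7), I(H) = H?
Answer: -42155065/3506 + 183*sqrt(11)/3506 ≈ -12024.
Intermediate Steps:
W = sqrt(11) ≈ 3.3166
K = 42 + sqrt(11) (K = sqrt(11) - 6*(-7) = sqrt(11) + 42 = 42 + sqrt(11) ≈ 45.317)
U(a) = (183 + a)/(2*a) (U(a) = (183 + a)/((2*a)) = (183 + a)*(1/(2*a)) = (183 + a)/(2*a))
d = -12021 (d = -11895 - 126 = -12021)
d - U(K) = -12021 - (183 + (42 + sqrt(11)))/(2*(42 + sqrt(11))) = -12021 - (225 + sqrt(11))/(2*(42 + sqrt(11)))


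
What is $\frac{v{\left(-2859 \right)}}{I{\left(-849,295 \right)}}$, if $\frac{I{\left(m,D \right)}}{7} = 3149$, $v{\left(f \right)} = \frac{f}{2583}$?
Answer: $- \frac{953}{18979023} \approx -5.0213 \cdot 10^{-5}$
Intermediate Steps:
$v{\left(f \right)} = \frac{f}{2583}$ ($v{\left(f \right)} = f \frac{1}{2583} = \frac{f}{2583}$)
$I{\left(m,D \right)} = 22043$ ($I{\left(m,D \right)} = 7 \cdot 3149 = 22043$)
$\frac{v{\left(-2859 \right)}}{I{\left(-849,295 \right)}} = \frac{\frac{1}{2583} \left(-2859\right)}{22043} = \left(- \frac{953}{861}\right) \frac{1}{22043} = - \frac{953}{18979023}$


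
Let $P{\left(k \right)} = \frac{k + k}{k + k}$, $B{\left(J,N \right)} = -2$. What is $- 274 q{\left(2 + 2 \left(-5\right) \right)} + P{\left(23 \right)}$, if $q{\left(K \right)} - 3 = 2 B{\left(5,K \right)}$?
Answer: $275$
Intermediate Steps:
$P{\left(k \right)} = 1$ ($P{\left(k \right)} = \frac{2 k}{2 k} = 2 k \frac{1}{2 k} = 1$)
$q{\left(K \right)} = -1$ ($q{\left(K \right)} = 3 + 2 \left(-2\right) = 3 - 4 = -1$)
$- 274 q{\left(2 + 2 \left(-5\right) \right)} + P{\left(23 \right)} = \left(-274\right) \left(-1\right) + 1 = 274 + 1 = 275$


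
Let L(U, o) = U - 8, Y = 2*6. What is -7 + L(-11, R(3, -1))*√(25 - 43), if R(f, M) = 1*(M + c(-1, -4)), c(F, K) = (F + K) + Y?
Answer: -7 - 57*I*√2 ≈ -7.0 - 80.61*I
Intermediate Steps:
Y = 12
c(F, K) = 12 + F + K (c(F, K) = (F + K) + 12 = 12 + F + K)
R(f, M) = 7 + M (R(f, M) = 1*(M + (12 - 1 - 4)) = 1*(M + 7) = 1*(7 + M) = 7 + M)
L(U, o) = -8 + U
-7 + L(-11, R(3, -1))*√(25 - 43) = -7 + (-8 - 11)*√(25 - 43) = -7 - 57*I*√2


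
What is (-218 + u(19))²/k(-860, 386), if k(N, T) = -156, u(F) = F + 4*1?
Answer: -975/4 ≈ -243.75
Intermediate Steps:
u(F) = 4 + F (u(F) = F + 4 = 4 + F)
(-218 + u(19))²/k(-860, 386) = (-218 + (4 + 19))²/(-156) = (-218 + 23)²*(-1/156) = (-195)²*(-1/156) = 38025*(-1/156) = -975/4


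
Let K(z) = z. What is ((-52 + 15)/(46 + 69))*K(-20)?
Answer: 148/23 ≈ 6.4348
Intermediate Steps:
((-52 + 15)/(46 + 69))*K(-20) = ((-52 + 15)/(46 + 69))*(-20) = -37/115*(-20) = 148/23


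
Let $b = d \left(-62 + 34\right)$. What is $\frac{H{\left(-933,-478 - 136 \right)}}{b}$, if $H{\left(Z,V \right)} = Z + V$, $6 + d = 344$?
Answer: $\frac{17}{104} \approx 0.16346$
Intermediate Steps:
$d = 338$ ($d = -6 + 344 = 338$)
$H{\left(Z,V \right)} = V + Z$
$b = -9464$ ($b = 338 \left(-62 + 34\right) = 338 \left(-28\right) = -9464$)
$\frac{H{\left(-933,-478 - 136 \right)}}{b} = \frac{\left(-478 - 136\right) - 933}{-9464} = \left(-614 - 933\right) \left(- \frac{1}{9464}\right) = \left(-1547\right) \left(- \frac{1}{9464}\right) = \frac{17}{104}$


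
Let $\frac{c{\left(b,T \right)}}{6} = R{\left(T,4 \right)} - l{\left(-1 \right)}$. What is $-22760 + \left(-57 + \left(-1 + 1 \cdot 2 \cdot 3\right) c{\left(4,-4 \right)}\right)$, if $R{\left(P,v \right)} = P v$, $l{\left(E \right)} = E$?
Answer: $-23267$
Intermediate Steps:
$c{\left(b,T \right)} = 6 + 24 T$ ($c{\left(b,T \right)} = 6 \left(T 4 - -1\right) = 6 \left(4 T + 1\right) = 6 \left(1 + 4 T\right) = 6 + 24 T$)
$-22760 + \left(-57 + \left(-1 + 1 \cdot 2 \cdot 3\right) c{\left(4,-4 \right)}\right) = -22760 + \left(-57 + \left(-1 + 1 \cdot 2 \cdot 3\right) \left(6 + 24 \left(-4\right)\right)\right) = -22760 + \left(-57 + \left(-1 + 1 \cdot 6\right) \left(6 - 96\right)\right) = -22760 + \left(-57 + \left(-1 + 6\right) \left(-90\right)\right) = -22760 + \left(-57 + 5 \left(-90\right)\right) = -22760 - 507 = -23267$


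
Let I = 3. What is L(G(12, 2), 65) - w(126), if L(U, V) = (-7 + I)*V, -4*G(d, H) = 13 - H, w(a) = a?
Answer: -386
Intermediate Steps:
G(d, H) = -13/4 + H/4 (G(d, H) = -(13 - H)/4 = -13/4 + H/4)
L(U, V) = -4*V (L(U, V) = (-7 + 3)*V = -4*V)
L(G(12, 2), 65) - w(126) = -4*65 - 1*126 = -260 - 126 = -386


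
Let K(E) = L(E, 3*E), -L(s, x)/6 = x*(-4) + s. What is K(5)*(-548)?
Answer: -180840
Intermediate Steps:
L(s, x) = -6*s + 24*x (L(s, x) = -6*(x*(-4) + s) = -6*(-4*x + s) = -6*(s - 4*x) = -6*s + 24*x)
K(E) = 66*E (K(E) = -6*E + 24*(3*E) = -6*E + 72*E = 66*E)
K(5)*(-548) = (66*5)*(-548) = 330*(-548) = -180840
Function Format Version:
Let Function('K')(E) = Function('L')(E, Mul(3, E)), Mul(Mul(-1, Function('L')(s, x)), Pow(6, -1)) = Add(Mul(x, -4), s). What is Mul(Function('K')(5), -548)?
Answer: -180840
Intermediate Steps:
Function('L')(s, x) = Add(Mul(-6, s), Mul(24, x)) (Function('L')(s, x) = Mul(-6, Add(Mul(x, -4), s)) = Mul(-6, Add(Mul(-4, x), s)) = Mul(-6, Add(s, Mul(-4, x))) = Add(Mul(-6, s), Mul(24, x)))
Function('K')(E) = Mul(66, E) (Function('K')(E) = Add(Mul(-6, E), Mul(24, Mul(3, E))) = Add(Mul(-6, E), Mul(72, E)) = Mul(66, E))
Mul(Function('K')(5), -548) = Mul(Mul(66, 5), -548) = Mul(330, -548) = -180840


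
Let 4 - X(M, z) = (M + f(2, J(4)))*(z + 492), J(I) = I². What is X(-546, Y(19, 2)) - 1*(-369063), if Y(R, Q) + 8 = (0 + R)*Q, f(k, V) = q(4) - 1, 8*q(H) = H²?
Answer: 653557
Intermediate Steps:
q(H) = H²/8
f(k, V) = 1 (f(k, V) = (⅛)*4² - 1 = (⅛)*16 - 1 = 2 - 1 = 1)
Y(R, Q) = -8 + Q*R (Y(R, Q) = -8 + (0 + R)*Q = -8 + R*Q = -8 + Q*R)
X(M, z) = 4 - (1 + M)*(492 + z) (X(M, z) = 4 - (M + 1)*(z + 492) = 4 - (1 + M)*(492 + z))
X(-546, Y(19, 2)) - 1*(-369063) = (-488 - (-8 + 2*19) - 492*(-546) - 1*(-546)*(-8 + 2*19)) - 1*(-369063) = (-488 - (-8 + 38) + 268632 - 1*(-546)*(-8 + 38)) + 369063 = (-488 - 1*30 + 268632 - 1*(-546)*30) + 369063 = (-488 - 30 + 268632 + 16380) + 369063 = 284494 + 369063 = 653557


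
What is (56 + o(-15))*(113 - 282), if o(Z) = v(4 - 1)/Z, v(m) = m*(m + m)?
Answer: -46306/5 ≈ -9261.2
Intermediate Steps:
v(m) = 2*m**2 (v(m) = m*(2*m) = 2*m**2)
o(Z) = 18/Z (o(Z) = (2*(4 - 1)**2)/Z = (2*3**2)/Z = (2*9)/Z = 18/Z)
(56 + o(-15))*(113 - 282) = (56 + 18/(-15))*(113 - 282) = (56 + 18*(-1/15))*(-169) = (56 - 6/5)*(-169) = (274/5)*(-169) = -46306/5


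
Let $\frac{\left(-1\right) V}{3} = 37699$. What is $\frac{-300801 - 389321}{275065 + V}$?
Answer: $- \frac{345061}{80984} \approx -4.2609$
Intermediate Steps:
$V = -113097$ ($V = \left(-3\right) 37699 = -113097$)
$\frac{-300801 - 389321}{275065 + V} = \frac{-300801 - 389321}{275065 - 113097} = - \frac{690122}{161968} = \left(-690122\right) \frac{1}{161968} = - \frac{345061}{80984}$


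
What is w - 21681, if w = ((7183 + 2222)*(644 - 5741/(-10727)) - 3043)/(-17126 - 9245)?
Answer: -6198151366261/282881717 ≈ -21911.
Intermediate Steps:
w = -64992859984/282881717 (w = (9405*(644 - 5741*(-1/10727)) - 3043)/(-26371) = (9405*(644 + 5741/10727) - 3043)*(-1/26371) = (9405*(6913929/10727) - 3043)*(-1/26371) = (65025502245/10727 - 3043)*(-1/26371) = (64992859984/10727)*(-1/26371) = -64992859984/282881717 ≈ -229.75)
w - 21681 = -64992859984/282881717 - 21681 = -6198151366261/282881717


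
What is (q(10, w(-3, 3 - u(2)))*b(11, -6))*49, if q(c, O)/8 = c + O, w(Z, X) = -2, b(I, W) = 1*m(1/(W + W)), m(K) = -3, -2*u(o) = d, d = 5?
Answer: -9408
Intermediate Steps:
u(o) = -5/2 (u(o) = -½*5 = -5/2)
b(I, W) = -3 (b(I, W) = 1*(-3) = -3)
q(c, O) = 8*O + 8*c (q(c, O) = 8*(c + O) = 8*(O + c) = 8*O + 8*c)
(q(10, w(-3, 3 - u(2)))*b(11, -6))*49 = ((8*(-2) + 8*10)*(-3))*49 = ((-16 + 80)*(-3))*49 = (64*(-3))*49 = -192*49 = -9408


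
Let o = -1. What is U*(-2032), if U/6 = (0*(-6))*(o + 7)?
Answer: 0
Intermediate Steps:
U = 0 (U = 6*((0*(-6))*(-1 + 7)) = 6*(0*6) = 6*0 = 0)
U*(-2032) = 0*(-2032) = 0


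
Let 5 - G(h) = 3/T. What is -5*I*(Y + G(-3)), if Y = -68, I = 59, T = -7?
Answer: 129210/7 ≈ 18459.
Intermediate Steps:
G(h) = 38/7 (G(h) = 5 - 3/(-7) = 5 - 3*(-1)/7 = 5 - 1*(-3/7) = 5 + 3/7 = 38/7)
-5*I*(Y + G(-3)) = -295*(-68 + 38/7) = -295*(-438)/7 = -5*(-25842/7) = 129210/7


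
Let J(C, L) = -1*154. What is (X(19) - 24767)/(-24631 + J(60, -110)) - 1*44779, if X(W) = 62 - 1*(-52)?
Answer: -1109822862/24785 ≈ -44778.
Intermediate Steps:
J(C, L) = -154
X(W) = 114 (X(W) = 62 + 52 = 114)
(X(19) - 24767)/(-24631 + J(60, -110)) - 1*44779 = (114 - 24767)/(-24631 - 154) - 1*44779 = -24653/(-24785) - 44779 = -24653*(-1/24785) - 44779 = 24653/24785 - 44779 = -1109822862/24785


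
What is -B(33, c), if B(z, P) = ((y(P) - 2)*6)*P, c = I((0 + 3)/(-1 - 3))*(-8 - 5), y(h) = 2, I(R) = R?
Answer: 0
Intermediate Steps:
c = 39/4 (c = ((0 + 3)/(-1 - 3))*(-8 - 5) = (3/(-4))*(-13) = (3*(-1/4))*(-13) = -3/4*(-13) = 39/4 ≈ 9.7500)
B(z, P) = 0 (B(z, P) = ((2 - 2)*6)*P = (0*6)*P = 0*P = 0)
-B(33, c) = -1*0 = 0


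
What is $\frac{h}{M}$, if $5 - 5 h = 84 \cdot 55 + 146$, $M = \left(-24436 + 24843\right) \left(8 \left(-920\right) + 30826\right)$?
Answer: $- \frac{1587}{15917770} \approx -9.97 \cdot 10^{-5}$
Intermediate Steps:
$M = 9550662$ ($M = 407 \left(-7360 + 30826\right) = 407 \cdot 23466 = 9550662$)
$h = - \frac{4761}{5}$ ($h = 1 - \frac{84 \cdot 55 + 146}{5} = 1 - \frac{4620 + 146}{5} = 1 - \frac{4766}{5} = - \frac{4761}{5} \approx -952.2$)
$\frac{h}{M} = - \frac{4761}{5 \cdot 9550662} = \left(- \frac{4761}{5}\right) \frac{1}{9550662} = - \frac{1587}{15917770}$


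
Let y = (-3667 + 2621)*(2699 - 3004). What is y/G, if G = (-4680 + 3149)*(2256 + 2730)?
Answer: -159515/3816783 ≈ -0.041793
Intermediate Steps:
y = 319030 (y = -1046*(-305) = 319030)
G = -7633566 (G = -1531*4986 = -7633566)
y/G = 319030/(-7633566) = 319030*(-1/7633566) = -159515/3816783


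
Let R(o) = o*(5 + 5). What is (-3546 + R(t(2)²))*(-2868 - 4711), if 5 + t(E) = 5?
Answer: 26875134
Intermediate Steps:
t(E) = 0 (t(E) = -5 + 5 = 0)
R(o) = 10*o (R(o) = o*10 = 10*o)
(-3546 + R(t(2)²))*(-2868 - 4711) = (-3546 + 10*0²)*(-2868 - 4711) = (-3546 + 10*0)*(-7579) = (-3546 + 0)*(-7579) = -3546*(-7579) = 26875134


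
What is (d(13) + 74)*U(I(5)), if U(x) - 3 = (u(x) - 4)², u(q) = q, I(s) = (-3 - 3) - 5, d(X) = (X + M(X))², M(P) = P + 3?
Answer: 208620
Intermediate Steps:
M(P) = 3 + P
d(X) = (3 + 2*X)² (d(X) = (X + (3 + X))² = (3 + 2*X)²)
I(s) = -11 (I(s) = -6 - 5 = -11)
U(x) = 3 + (-4 + x)² (U(x) = 3 + (x - 4)² = 3 + (-4 + x)²)
(d(13) + 74)*U(I(5)) = ((3 + 2*13)² + 74)*(3 + (-4 - 11)²) = ((3 + 26)² + 74)*(3 + (-15)²) = (29² + 74)*(3 + 225) = (841 + 74)*228 = 915*228 = 208620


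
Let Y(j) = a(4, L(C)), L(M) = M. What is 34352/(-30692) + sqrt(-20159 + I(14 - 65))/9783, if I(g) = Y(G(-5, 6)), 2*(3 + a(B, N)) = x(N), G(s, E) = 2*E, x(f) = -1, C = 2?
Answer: -8588/7673 + 5*I*sqrt(3226)/19566 ≈ -1.1192 + 0.014514*I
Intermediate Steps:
a(B, N) = -7/2 (a(B, N) = -3 + (1/2)*(-1) = -3 - 1/2 = -7/2)
Y(j) = -7/2
I(g) = -7/2
34352/(-30692) + sqrt(-20159 + I(14 - 65))/9783 = 34352/(-30692) + sqrt(-20159 - 7/2)/9783 = 34352*(-1/30692) + sqrt(-40325/2)*(1/9783) = -8588/7673 + (5*I*sqrt(3226)/2)*(1/9783) = -8588/7673 + 5*I*sqrt(3226)/19566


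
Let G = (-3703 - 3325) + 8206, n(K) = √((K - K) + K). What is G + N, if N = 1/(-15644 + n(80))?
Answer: 72074352281/61183664 - √5/61183664 ≈ 1178.0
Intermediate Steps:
n(K) = √K (n(K) = √(0 + K) = √K)
G = 1178 (G = -7028 + 8206 = 1178)
N = 1/(-15644 + 4*√5) (N = 1/(-15644 + √80) = 1/(-15644 + 4*√5) ≈ -6.3959e-5)
G + N = 1178 + (-3911/61183664 - √5/61183664) = 72074352281/61183664 - √5/61183664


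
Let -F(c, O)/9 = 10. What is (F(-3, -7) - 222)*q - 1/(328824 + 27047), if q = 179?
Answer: -19874683609/355871 ≈ -55848.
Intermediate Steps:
F(c, O) = -90 (F(c, O) = -9*10 = -90)
(F(-3, -7) - 222)*q - 1/(328824 + 27047) = (-90 - 222)*179 - 1/(328824 + 27047) = -312*179 - 1/355871 = -55848 - 1*1/355871 = -55848 - 1/355871 = -19874683609/355871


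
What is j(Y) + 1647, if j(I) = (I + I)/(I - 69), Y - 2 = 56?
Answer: 18001/11 ≈ 1636.5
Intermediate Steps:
Y = 58 (Y = 2 + 56 = 58)
j(I) = 2*I/(-69 + I) (j(I) = (2*I)/(-69 + I) = 2*I/(-69 + I))
j(Y) + 1647 = 2*58/(-69 + 58) + 1647 = 2*58/(-11) + 1647 = 2*58*(-1/11) + 1647 = -116/11 + 1647 = 18001/11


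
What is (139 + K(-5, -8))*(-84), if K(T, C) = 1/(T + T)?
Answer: -58338/5 ≈ -11668.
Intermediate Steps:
K(T, C) = 1/(2*T)
(139 + K(-5, -8))*(-84) = (139 + (½)/(-5))*(-84) = (139 + (½)*(-⅕))*(-84) = (139 - ⅒)*(-84) = (1389/10)*(-84) = -58338/5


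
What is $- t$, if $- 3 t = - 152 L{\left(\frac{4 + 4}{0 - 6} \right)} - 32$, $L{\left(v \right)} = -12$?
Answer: $\frac{1792}{3} \approx 597.33$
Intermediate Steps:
$t = - \frac{1792}{3}$ ($t = - \frac{\left(-152\right) \left(-12\right) - 32}{3} = - \frac{1824 - 32}{3} = \left(- \frac{1}{3}\right) 1792 = - \frac{1792}{3} \approx -597.33$)
$- t = \left(-1\right) \left(- \frac{1792}{3}\right) = \frac{1792}{3}$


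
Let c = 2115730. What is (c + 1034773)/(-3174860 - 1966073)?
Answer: -3150503/5140933 ≈ -0.61283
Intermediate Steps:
(c + 1034773)/(-3174860 - 1966073) = (2115730 + 1034773)/(-3174860 - 1966073) = 3150503/(-5140933) = 3150503*(-1/5140933) = -3150503/5140933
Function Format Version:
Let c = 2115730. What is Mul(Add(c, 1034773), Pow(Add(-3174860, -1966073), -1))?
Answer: Rational(-3150503, 5140933) ≈ -0.61283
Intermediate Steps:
Mul(Add(c, 1034773), Pow(Add(-3174860, -1966073), -1)) = Mul(Add(2115730, 1034773), Pow(Add(-3174860, -1966073), -1)) = Mul(3150503, Pow(-5140933, -1)) = Mul(3150503, Rational(-1, 5140933)) = Rational(-3150503, 5140933)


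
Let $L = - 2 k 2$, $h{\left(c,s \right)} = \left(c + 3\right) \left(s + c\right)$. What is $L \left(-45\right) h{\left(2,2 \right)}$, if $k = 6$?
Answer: $21600$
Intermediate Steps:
$h{\left(c,s \right)} = \left(3 + c\right) \left(c + s\right)$
$L = -24$ ($L = \left(-2\right) 6 \cdot 2 = \left(-12\right) 2 = -24$)
$L \left(-45\right) h{\left(2,2 \right)} = \left(-24\right) \left(-45\right) \left(2^{2} + 3 \cdot 2 + 3 \cdot 2 + 2 \cdot 2\right) = 1080 \left(4 + 6 + 6 + 4\right) = 1080 \cdot 20 = 21600$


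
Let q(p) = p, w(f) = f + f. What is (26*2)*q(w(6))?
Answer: 624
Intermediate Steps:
w(f) = 2*f
(26*2)*q(w(6)) = (26*2)*(2*6) = 52*12 = 624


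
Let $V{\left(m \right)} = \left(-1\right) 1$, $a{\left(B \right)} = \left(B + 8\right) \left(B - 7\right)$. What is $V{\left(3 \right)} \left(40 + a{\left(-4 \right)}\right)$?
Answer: $4$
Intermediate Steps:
$a{\left(B \right)} = \left(-7 + B\right) \left(8 + B\right)$ ($a{\left(B \right)} = \left(8 + B\right) \left(-7 + B\right) = \left(-7 + B\right) \left(8 + B\right)$)
$V{\left(m \right)} = -1$
$V{\left(3 \right)} \left(40 + a{\left(-4 \right)}\right) = - (40 - \left(60 - 16\right)) = - (40 - 44) = \left(-1\right) \left(-4\right) = 4$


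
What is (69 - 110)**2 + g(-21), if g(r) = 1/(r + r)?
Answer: 70601/42 ≈ 1681.0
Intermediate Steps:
g(r) = 1/(2*r)
(69 - 110)**2 + g(-21) = (69 - 110)**2 + (1/2)/(-21) = (-41)**2 + (1/2)*(-1/21) = 1681 - 1/42 = 70601/42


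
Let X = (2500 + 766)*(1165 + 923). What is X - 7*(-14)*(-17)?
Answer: 6817742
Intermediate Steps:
X = 6819408 (X = 3266*2088 = 6819408)
X - 7*(-14)*(-17) = 6819408 - 7*(-14)*(-17) = 6819408 - (-98)*(-17) = 6819408 - 1*1666 = 6819408 - 1666 = 6817742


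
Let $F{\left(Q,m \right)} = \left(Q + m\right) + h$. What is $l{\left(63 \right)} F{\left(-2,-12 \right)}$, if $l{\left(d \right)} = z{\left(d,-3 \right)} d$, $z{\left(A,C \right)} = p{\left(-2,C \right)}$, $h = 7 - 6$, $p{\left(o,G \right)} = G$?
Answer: $2457$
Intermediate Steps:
$h = 1$
$z{\left(A,C \right)} = C$
$F{\left(Q,m \right)} = 1 + Q + m$ ($F{\left(Q,m \right)} = \left(Q + m\right) + 1 = 1 + Q + m$)
$l{\left(d \right)} = - 3 d$
$l{\left(63 \right)} F{\left(-2,-12 \right)} = \left(-3\right) 63 \left(1 - 2 - 12\right) = \left(-189\right) \left(-13\right) = 2457$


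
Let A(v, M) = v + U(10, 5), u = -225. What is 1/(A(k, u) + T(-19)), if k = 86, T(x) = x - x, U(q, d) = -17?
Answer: 1/69 ≈ 0.014493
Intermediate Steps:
T(x) = 0
A(v, M) = -17 + v (A(v, M) = v - 17 = -17 + v)
1/(A(k, u) + T(-19)) = 1/((-17 + 86) + 0) = 1/(69 + 0) = 1/69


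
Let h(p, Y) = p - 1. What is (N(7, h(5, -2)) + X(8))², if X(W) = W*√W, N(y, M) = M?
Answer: 528 + 128*√2 ≈ 709.02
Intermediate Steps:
h(p, Y) = -1 + p
X(W) = W^(3/2)
(N(7, h(5, -2)) + X(8))² = ((-1 + 5) + 8^(3/2))² = (4 + 16*√2)²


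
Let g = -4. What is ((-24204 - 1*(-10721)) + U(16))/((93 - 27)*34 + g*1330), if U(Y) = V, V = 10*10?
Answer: 13383/3076 ≈ 4.3508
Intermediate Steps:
V = 100
U(Y) = 100
((-24204 - 1*(-10721)) + U(16))/((93 - 27)*34 + g*1330) = ((-24204 - 1*(-10721)) + 100)/((93 - 27)*34 - 4*1330) = ((-24204 + 10721) + 100)/(66*34 - 5320) = (-13483 + 100)/(2244 - 5320) = -13383/(-3076) = -13383*(-1/3076) = 13383/3076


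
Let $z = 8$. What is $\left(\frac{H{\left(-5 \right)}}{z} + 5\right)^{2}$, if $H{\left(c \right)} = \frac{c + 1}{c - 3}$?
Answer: $\frac{6561}{256} \approx 25.629$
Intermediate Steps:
$H{\left(c \right)} = \frac{1 + c}{-3 + c}$
$\left(\frac{H{\left(-5 \right)}}{z} + 5\right)^{2} = \left(\frac{\frac{1}{-3 - 5} \left(1 - 5\right)}{8} + 5\right)^{2} = \left(\frac{1}{-8} \left(-4\right) \frac{1}{8} + 5\right)^{2} = \left(\left(- \frac{1}{8}\right) \left(-4\right) \frac{1}{8} + 5\right)^{2} = \left(\frac{1}{2} \cdot \frac{1}{8} + 5\right)^{2} = \left(\frac{1}{16} + 5\right)^{2} = \left(\frac{81}{16}\right)^{2} = \frac{6561}{256}$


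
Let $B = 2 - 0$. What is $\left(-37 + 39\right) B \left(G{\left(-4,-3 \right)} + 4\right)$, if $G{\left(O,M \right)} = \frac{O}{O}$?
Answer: $20$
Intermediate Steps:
$B = 2$ ($B = 2 + 0 = 2$)
$G{\left(O,M \right)} = 1$
$\left(-37 + 39\right) B \left(G{\left(-4,-3 \right)} + 4\right) = \left(-37 + 39\right) 2 \left(1 + 4\right) = 2 \cdot 2 \cdot 5 = 2 \cdot 10 = 20$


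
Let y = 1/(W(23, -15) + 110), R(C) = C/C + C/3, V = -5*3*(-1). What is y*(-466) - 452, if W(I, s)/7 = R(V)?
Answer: -34585/76 ≈ -455.07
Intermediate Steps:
V = 15 (V = -15*(-1) = 15)
R(C) = 1 + C/3 (R(C) = 1 + C*(⅓) = 1 + C/3)
W(I, s) = 42 (W(I, s) = 7*(1 + (⅓)*15) = 7*(1 + 5) = 7*6 = 42)
y = 1/152 (y = 1/(42 + 110) = 1/152 ≈ 0.0065789)
y*(-466) - 452 = (1/152)*(-466) - 452 = -233/76 - 452 = -34585/76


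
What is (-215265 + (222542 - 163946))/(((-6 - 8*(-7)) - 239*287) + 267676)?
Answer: -156669/199133 ≈ -0.78676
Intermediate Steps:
(-215265 + (222542 - 163946))/(((-6 - 8*(-7)) - 239*287) + 267676) = (-215265 + 58596)/(((-6 + 56) - 68593) + 267676) = -156669/((50 - 68593) + 267676) = -156669/(-68543 + 267676) = -156669/199133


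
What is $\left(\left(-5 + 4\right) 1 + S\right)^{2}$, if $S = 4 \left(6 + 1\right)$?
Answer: $729$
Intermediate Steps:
$S = 28$ ($S = 4 \cdot 7 = 28$)
$\left(\left(-5 + 4\right) 1 + S\right)^{2} = \left(\left(-5 + 4\right) 1 + 28\right)^{2} = \left(\left(-1\right) 1 + 28\right)^{2} = \left(-1 + 28\right)^{2} = 27^{2} = 729$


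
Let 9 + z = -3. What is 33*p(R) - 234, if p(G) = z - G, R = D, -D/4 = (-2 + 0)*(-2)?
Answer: -102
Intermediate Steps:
z = -12 (z = -9 - 3 = -12)
D = -16 (D = -4*(-2 + 0)*(-2) = -(-8)*(-2) = -4*4 = -16)
R = -16
p(G) = -12 - G
33*p(R) - 234 = 33*(-12 - 1*(-16)) - 234 = 33*(-12 + 16) - 234 = 33*4 - 234 = 132 - 234 = -102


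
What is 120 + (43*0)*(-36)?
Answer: 120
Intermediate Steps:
120 + (43*0)*(-36) = 120 + 0*(-36) = 120 + 0 = 120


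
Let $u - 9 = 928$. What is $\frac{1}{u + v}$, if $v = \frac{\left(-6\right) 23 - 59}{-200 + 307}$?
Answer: $\frac{107}{100062} \approx 0.0010693$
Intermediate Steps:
$u = 937$ ($u = 9 + 928 = 937$)
$v = - \frac{197}{107}$ ($v = \frac{-138 - 59}{107} = \left(-197\right) \frac{1}{107} = - \frac{197}{107} \approx -1.8411$)
$\frac{1}{u + v} = \frac{1}{937 - \frac{197}{107}} = \frac{1}{\frac{100062}{107}} = \frac{107}{100062}$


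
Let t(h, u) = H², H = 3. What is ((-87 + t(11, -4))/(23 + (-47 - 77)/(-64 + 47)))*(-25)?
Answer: 6630/103 ≈ 64.369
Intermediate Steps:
t(h, u) = 9 (t(h, u) = 3² = 9)
((-87 + t(11, -4))/(23 + (-47 - 77)/(-64 + 47)))*(-25) = ((-87 + 9)/(23 + (-47 - 77)/(-64 + 47)))*(-25) = -78/(23 - 124/(-17))*(-25) = -78/(23 - 124*(-1/17))*(-25) = -78/(23 + 124/17)*(-25) = -78/515/17*(-25) = -78*17/515*(-25) = -1326/515*(-25) = 6630/103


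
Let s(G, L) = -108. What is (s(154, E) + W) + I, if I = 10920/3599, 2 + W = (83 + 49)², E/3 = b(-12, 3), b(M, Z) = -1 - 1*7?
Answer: 62324006/3599 ≈ 17317.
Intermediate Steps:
b(M, Z) = -8 (b(M, Z) = -1 - 7 = -8)
E = -24 (E = 3*(-8) = -24)
W = 17422 (W = -2 + (83 + 49)² = -2 + 132² = -2 + 17424 = 17422)
I = 10920/3599 (I = 10920*(1/3599) = 10920/3599 ≈ 3.0342)
(s(154, E) + W) + I = (-108 + 17422) + 10920/3599 = 17314 + 10920/3599 = 62324006/3599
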